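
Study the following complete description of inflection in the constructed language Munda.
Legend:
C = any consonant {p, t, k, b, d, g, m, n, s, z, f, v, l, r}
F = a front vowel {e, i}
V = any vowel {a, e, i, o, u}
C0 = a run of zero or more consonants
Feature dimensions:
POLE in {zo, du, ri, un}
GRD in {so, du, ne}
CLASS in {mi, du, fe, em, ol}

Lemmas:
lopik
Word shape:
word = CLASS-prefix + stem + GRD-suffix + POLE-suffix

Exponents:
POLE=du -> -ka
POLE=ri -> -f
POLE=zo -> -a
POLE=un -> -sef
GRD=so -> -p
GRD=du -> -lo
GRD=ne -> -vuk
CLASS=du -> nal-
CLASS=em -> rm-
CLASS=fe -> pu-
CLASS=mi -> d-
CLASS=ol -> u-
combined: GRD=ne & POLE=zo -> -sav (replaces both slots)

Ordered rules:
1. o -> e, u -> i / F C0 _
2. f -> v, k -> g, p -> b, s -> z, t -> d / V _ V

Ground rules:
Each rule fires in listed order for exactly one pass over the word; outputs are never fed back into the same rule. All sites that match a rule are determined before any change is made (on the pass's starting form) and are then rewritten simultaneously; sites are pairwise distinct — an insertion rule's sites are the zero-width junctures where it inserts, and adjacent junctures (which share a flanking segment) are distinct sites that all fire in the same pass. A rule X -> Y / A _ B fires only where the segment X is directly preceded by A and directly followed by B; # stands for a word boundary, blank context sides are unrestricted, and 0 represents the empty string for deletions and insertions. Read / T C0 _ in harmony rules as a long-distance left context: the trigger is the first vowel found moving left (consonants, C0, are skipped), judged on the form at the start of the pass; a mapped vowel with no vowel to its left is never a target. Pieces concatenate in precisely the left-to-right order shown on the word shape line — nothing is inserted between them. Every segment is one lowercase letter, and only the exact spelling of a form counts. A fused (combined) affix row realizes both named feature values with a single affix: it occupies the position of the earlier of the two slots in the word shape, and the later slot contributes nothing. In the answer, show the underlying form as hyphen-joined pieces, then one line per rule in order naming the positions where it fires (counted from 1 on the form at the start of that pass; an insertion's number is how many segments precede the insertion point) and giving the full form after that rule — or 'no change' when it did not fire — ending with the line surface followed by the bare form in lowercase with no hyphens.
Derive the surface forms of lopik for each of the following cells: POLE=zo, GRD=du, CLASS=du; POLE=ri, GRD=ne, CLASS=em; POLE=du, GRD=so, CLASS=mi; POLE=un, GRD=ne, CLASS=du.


cell POLE=zo, GRD=du, CLASS=du:
underlying: nal-lopik-lo-a
1. o -> e, u -> i / F C0 _: fires at position(s) 10: nallopiklea
2. f -> v, k -> g, p -> b, s -> z, t -> d / V _ V: fires at position(s) 6: nallobiklea
surface: nallobiklea

cell POLE=ri, GRD=ne, CLASS=em:
underlying: rm-lopik-vuk-f
1. o -> e, u -> i / F C0 _: fires at position(s) 9: rmlopikvikf
2. f -> v, k -> g, p -> b, s -> z, t -> d / V _ V: fires at position(s) 5: rmlobikvikf
surface: rmlobikvikf

cell POLE=du, GRD=so, CLASS=mi:
underlying: d-lopik-p-ka
1. o -> e, u -> i / F C0 _: no change
2. f -> v, k -> g, p -> b, s -> z, t -> d / V _ V: fires at position(s) 4: dlobikpka
surface: dlobikpka

cell POLE=un, GRD=ne, CLASS=du:
underlying: nal-lopik-vuk-sef
1. o -> e, u -> i / F C0 _: fires at position(s) 10: nallopikviksef
2. f -> v, k -> g, p -> b, s -> z, t -> d / V _ V: fires at position(s) 6: nallobikviksef
surface: nallobikviksef


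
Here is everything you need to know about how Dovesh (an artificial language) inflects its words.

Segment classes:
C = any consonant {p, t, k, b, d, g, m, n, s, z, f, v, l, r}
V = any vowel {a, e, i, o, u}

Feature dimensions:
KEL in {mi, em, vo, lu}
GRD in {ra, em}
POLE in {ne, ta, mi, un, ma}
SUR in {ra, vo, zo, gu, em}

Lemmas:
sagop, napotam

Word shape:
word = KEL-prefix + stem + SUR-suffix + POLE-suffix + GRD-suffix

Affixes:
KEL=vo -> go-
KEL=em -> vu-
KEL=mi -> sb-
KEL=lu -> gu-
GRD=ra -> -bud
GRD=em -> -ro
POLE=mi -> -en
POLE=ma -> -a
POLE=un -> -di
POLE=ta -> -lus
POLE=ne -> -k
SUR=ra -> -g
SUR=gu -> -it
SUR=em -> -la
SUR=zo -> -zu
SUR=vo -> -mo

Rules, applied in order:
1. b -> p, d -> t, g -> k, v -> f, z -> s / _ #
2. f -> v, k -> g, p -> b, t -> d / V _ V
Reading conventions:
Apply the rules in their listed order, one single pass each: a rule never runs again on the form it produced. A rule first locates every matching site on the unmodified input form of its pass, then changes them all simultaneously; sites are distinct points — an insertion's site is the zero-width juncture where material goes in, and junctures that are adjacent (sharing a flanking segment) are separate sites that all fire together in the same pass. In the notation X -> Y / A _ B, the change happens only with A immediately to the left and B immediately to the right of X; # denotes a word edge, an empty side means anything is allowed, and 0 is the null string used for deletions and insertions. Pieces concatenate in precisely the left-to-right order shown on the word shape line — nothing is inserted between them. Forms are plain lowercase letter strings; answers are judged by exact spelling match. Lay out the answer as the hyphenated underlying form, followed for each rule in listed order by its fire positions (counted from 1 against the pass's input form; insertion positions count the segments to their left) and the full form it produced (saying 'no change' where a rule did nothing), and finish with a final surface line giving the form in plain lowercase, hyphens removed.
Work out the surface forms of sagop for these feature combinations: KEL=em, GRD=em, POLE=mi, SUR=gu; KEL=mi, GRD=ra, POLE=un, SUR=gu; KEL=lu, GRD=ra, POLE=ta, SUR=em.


cell KEL=em, GRD=em, POLE=mi, SUR=gu:
underlying: vu-sagop-it-en-ro
1. b -> p, d -> t, g -> k, v -> f, z -> s / _ #: no change
2. f -> v, k -> g, p -> b, t -> d / V _ V: fires at position(s) 7, 9: vusagobidenro
surface: vusagobidenro

cell KEL=mi, GRD=ra, POLE=un, SUR=gu:
underlying: sb-sagop-it-di-bud
1. b -> p, d -> t, g -> k, v -> f, z -> s / _ #: fires at position(s) 14: sbsagopitdibut
2. f -> v, k -> g, p -> b, t -> d / V _ V: fires at position(s) 7: sbsagobitdibut
surface: sbsagobitdibut

cell KEL=lu, GRD=ra, POLE=ta, SUR=em:
underlying: gu-sagop-la-lus-bud
1. b -> p, d -> t, g -> k, v -> f, z -> s / _ #: fires at position(s) 15: gusagoplalusbut
2. f -> v, k -> g, p -> b, t -> d / V _ V: no change
surface: gusagoplalusbut


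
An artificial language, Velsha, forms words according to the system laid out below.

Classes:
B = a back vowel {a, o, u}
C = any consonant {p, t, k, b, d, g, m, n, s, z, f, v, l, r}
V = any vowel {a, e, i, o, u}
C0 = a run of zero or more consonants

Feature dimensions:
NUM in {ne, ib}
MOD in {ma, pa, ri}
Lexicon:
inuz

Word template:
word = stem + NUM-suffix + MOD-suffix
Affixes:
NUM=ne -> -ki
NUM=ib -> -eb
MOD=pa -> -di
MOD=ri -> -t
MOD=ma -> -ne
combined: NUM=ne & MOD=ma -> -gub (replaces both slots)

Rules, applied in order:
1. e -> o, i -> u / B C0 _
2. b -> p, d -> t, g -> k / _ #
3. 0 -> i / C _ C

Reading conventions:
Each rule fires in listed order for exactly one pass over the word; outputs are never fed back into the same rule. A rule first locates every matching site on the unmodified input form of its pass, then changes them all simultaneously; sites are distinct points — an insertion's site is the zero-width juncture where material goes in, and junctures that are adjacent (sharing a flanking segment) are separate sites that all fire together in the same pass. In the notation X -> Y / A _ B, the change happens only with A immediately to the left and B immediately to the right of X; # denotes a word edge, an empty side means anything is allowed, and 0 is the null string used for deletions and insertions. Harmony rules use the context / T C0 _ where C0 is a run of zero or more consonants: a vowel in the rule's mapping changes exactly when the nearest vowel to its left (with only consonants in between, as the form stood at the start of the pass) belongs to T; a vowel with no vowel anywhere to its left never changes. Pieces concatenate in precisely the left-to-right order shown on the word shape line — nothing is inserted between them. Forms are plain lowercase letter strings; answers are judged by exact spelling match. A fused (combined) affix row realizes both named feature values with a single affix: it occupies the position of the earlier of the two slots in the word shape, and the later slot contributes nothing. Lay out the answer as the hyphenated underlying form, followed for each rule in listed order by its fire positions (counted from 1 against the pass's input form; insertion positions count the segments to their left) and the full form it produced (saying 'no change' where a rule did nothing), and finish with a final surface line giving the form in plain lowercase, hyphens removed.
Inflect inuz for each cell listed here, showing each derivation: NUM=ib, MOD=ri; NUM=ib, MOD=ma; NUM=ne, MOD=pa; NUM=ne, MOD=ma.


cell NUM=ib, MOD=ri:
underlying: inuz-eb-t
1. e -> o, i -> u / B C0 _: fires at position(s) 5: inuzobt
2. b -> p, d -> t, g -> k / _ #: no change
3. 0 -> i / C _ C: inserts after position(s) 6: inuzobit
surface: inuzobit

cell NUM=ib, MOD=ma:
underlying: inuz-eb-ne
1. e -> o, i -> u / B C0 _: fires at position(s) 5: inuzobne
2. b -> p, d -> t, g -> k / _ #: no change
3. 0 -> i / C _ C: inserts after position(s) 6: inuzobine
surface: inuzobine

cell NUM=ne, MOD=pa:
underlying: inuz-ki-di
1. e -> o, i -> u / B C0 _: fires at position(s) 6: inuzkudi
2. b -> p, d -> t, g -> k / _ #: no change
3. 0 -> i / C _ C: inserts after position(s) 4: inuzikudi
surface: inuzikudi

cell NUM=ne, MOD=ma:
underlying: inuz-gub
1. e -> o, i -> u / B C0 _: no change
2. b -> p, d -> t, g -> k / _ #: fires at position(s) 7: inuzgup
3. 0 -> i / C _ C: inserts after position(s) 4: inuzigup
surface: inuzigup


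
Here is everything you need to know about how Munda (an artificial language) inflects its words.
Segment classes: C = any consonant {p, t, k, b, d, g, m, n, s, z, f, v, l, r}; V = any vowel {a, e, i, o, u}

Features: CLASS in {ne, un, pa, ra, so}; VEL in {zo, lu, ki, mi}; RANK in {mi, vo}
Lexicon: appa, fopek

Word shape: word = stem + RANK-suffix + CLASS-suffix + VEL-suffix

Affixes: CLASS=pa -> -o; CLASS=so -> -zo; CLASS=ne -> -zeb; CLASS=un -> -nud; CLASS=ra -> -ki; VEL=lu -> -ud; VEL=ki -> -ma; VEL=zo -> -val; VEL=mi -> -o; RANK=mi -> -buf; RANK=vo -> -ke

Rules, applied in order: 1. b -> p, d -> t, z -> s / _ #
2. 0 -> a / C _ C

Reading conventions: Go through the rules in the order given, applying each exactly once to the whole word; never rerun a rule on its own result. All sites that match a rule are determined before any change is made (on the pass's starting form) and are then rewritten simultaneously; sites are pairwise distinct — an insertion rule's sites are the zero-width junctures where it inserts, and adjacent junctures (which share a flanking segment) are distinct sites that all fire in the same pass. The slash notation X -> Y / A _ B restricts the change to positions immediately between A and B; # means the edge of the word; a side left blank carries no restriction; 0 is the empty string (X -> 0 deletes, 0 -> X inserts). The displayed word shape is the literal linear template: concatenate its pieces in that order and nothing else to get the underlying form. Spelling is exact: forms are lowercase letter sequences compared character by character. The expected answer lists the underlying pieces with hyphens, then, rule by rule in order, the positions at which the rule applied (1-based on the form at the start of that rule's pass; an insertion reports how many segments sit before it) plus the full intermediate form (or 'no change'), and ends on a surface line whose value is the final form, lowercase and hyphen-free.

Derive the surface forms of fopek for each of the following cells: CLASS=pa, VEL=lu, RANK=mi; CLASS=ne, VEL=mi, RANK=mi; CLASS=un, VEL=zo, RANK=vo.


cell CLASS=pa, VEL=lu, RANK=mi:
underlying: fopek-buf-o-ud
1. b -> p, d -> t, z -> s / _ #: fires at position(s) 11: fopekbufout
2. 0 -> a / C _ C: inserts after position(s) 5: fopekabufout
surface: fopekabufout

cell CLASS=ne, VEL=mi, RANK=mi:
underlying: fopek-buf-zeb-o
1. b -> p, d -> t, z -> s / _ #: no change
2. 0 -> a / C _ C: inserts after position(s) 5, 8: fopekabufazebo
surface: fopekabufazebo

cell CLASS=un, VEL=zo, RANK=vo:
underlying: fopek-ke-nud-val
1. b -> p, d -> t, z -> s / _ #: no change
2. 0 -> a / C _ C: inserts after position(s) 5, 10: fopekakenudaval
surface: fopekakenudaval


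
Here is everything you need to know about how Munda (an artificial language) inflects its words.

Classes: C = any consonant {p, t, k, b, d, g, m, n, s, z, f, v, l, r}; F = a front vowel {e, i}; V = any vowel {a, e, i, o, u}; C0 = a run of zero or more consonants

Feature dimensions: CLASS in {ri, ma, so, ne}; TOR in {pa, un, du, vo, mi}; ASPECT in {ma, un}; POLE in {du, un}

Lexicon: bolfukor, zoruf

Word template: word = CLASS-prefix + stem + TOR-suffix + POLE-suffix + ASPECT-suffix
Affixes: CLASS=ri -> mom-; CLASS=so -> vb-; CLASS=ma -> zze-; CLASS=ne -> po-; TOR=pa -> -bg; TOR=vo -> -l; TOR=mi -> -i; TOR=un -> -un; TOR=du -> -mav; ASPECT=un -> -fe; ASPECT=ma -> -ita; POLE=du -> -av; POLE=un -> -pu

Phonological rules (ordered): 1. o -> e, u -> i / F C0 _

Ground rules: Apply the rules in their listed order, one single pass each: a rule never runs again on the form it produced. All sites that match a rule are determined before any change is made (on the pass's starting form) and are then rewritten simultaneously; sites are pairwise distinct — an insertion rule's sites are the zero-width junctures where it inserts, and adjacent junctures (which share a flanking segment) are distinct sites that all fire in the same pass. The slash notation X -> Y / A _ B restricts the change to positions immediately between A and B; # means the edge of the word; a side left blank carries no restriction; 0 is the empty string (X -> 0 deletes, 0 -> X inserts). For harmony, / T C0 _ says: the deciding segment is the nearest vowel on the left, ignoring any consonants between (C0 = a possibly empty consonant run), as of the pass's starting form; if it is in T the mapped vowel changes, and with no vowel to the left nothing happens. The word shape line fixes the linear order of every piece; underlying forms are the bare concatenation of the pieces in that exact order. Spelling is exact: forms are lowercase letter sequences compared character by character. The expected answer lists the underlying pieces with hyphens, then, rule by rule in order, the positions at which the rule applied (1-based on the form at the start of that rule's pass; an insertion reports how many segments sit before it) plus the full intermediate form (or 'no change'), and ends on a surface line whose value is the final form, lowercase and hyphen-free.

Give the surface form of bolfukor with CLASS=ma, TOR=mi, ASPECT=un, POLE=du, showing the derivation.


underlying: zze-bolfukor-i-av-fe
1. o -> e, u -> i / F C0 _: fires at position(s) 5: zzebelfukoriavfe
surface: zzebelfukoriavfe


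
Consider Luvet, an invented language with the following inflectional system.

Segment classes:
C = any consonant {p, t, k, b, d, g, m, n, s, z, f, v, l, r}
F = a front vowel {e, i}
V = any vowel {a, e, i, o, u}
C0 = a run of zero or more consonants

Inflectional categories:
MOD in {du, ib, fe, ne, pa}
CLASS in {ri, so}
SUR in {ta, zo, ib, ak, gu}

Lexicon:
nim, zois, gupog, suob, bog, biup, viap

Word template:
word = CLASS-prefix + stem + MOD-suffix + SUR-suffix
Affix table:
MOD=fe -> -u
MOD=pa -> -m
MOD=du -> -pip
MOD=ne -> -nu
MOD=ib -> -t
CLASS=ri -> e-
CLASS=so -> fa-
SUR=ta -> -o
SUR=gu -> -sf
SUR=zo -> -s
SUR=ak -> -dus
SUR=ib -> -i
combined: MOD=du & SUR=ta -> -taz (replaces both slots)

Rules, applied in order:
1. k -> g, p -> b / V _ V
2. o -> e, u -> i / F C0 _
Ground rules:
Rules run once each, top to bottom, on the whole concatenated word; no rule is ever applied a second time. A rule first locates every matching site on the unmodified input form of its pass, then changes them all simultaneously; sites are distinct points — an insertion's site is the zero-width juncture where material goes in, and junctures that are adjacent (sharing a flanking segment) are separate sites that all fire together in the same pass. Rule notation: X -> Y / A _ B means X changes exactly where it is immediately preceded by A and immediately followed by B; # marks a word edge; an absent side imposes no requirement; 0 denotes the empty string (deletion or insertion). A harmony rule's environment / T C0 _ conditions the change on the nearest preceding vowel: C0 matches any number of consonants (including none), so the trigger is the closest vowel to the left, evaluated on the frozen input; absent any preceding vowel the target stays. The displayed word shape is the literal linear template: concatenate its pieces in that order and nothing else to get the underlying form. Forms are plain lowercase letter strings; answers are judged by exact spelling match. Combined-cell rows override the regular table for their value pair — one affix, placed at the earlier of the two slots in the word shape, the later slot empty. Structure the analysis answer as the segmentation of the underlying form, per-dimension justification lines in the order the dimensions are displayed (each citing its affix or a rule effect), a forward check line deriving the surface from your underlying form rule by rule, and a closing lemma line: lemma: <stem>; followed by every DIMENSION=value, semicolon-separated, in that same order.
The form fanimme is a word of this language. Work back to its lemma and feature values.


underlying: fa-nim-m-o
MOD=pa - signalled by the affix -m
CLASS=so - signalled by the affix fa-
SUR=ta - signalled by the affix -o
check: fanimmo -> fanimmo -> fanimme
lemma: nim; MOD=pa; CLASS=so; SUR=ta


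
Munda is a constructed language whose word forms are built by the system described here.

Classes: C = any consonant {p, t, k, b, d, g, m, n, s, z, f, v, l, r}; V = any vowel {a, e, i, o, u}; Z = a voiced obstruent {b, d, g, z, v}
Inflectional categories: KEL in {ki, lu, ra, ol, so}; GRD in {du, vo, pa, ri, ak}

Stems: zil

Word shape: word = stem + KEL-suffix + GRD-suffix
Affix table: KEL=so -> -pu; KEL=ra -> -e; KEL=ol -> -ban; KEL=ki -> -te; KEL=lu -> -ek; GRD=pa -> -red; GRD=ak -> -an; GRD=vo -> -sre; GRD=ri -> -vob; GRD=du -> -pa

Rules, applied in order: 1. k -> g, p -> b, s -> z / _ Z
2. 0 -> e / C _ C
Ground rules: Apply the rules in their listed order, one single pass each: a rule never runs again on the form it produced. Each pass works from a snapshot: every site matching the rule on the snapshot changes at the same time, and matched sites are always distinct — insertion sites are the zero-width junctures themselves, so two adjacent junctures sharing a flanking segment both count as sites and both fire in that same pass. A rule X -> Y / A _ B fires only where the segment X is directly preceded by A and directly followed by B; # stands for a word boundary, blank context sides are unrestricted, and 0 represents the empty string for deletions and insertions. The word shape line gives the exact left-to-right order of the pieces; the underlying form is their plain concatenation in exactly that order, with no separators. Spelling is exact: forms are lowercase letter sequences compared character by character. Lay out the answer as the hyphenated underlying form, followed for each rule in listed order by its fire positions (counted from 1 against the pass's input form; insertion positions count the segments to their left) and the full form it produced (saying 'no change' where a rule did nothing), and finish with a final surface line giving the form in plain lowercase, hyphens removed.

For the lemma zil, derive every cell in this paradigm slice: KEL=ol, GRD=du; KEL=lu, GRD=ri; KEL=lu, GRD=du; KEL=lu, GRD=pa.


cell KEL=ol, GRD=du:
underlying: zil-ban-pa
1. k -> g, p -> b, s -> z / _ Z: no change
2. 0 -> e / C _ C: inserts after position(s) 3, 6: zilebanepa
surface: zilebanepa

cell KEL=lu, GRD=ri:
underlying: zil-ek-vob
1. k -> g, p -> b, s -> z / _ Z: fires at position(s) 5: zilegvob
2. 0 -> e / C _ C: inserts after position(s) 5: zilegevob
surface: zilegevob

cell KEL=lu, GRD=du:
underlying: zil-ek-pa
1. k -> g, p -> b, s -> z / _ Z: no change
2. 0 -> e / C _ C: inserts after position(s) 5: zilekepa
surface: zilekepa

cell KEL=lu, GRD=pa:
underlying: zil-ek-red
1. k -> g, p -> b, s -> z / _ Z: no change
2. 0 -> e / C _ C: inserts after position(s) 5: zilekered
surface: zilekered


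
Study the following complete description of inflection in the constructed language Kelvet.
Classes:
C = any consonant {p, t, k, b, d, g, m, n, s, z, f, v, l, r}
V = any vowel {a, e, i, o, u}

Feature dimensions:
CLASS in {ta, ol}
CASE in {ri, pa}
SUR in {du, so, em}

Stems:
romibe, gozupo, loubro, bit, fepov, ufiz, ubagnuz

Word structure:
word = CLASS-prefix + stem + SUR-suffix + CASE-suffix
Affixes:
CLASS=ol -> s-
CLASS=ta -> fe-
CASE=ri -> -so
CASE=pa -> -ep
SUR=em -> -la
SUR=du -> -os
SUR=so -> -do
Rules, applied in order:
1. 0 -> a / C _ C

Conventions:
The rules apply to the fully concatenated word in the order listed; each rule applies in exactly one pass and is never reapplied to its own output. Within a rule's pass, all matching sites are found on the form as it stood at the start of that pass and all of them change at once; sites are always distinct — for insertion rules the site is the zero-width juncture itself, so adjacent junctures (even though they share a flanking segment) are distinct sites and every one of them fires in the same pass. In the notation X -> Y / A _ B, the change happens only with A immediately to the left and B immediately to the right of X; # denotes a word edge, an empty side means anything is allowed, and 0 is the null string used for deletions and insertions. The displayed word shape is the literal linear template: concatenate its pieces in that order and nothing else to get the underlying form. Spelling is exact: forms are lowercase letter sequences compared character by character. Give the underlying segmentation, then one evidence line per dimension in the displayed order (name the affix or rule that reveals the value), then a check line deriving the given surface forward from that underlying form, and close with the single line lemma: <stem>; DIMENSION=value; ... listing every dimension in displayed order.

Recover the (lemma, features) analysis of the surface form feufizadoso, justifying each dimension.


underlying: fe-ufiz-do-so
CLASS=ta - signalled by the affix fe-
CASE=ri - signalled by the affix -so
SUR=so - signalled by the affix -do
check: feufizdoso -> feufizadoso
lemma: ufiz; CLASS=ta; CASE=ri; SUR=so


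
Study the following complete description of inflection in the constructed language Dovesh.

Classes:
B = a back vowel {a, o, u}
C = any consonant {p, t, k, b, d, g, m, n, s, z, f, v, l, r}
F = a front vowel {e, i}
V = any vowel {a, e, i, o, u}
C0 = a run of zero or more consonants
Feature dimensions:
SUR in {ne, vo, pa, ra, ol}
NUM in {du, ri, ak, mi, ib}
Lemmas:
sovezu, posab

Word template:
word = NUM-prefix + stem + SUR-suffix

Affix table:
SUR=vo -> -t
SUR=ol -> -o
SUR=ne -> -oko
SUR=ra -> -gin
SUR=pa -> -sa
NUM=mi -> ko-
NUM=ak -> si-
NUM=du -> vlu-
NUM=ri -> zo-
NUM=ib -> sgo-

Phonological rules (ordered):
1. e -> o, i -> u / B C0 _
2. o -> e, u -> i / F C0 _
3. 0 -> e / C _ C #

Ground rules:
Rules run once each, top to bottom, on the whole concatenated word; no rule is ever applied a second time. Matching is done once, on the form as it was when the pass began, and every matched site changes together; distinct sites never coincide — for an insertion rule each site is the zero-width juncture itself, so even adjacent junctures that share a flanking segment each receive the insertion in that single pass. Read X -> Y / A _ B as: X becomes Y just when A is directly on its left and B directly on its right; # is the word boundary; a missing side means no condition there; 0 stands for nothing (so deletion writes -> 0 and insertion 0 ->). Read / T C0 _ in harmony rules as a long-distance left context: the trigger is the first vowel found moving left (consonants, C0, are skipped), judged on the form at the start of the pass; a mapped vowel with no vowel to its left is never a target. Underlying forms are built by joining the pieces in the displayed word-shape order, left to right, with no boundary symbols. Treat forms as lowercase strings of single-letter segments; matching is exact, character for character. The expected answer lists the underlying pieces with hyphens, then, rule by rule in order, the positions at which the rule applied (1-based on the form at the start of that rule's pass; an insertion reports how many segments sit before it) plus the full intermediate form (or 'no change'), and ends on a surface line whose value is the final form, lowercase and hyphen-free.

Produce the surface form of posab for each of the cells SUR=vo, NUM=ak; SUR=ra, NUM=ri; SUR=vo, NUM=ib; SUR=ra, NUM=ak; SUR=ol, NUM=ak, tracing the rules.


cell SUR=vo, NUM=ak:
underlying: si-posab-t
1. e -> o, i -> u / B C0 _: no change
2. o -> e, u -> i / F C0 _: fires at position(s) 4: sipesabt
3. 0 -> e / C _ C #: inserts after position(s) 7: sipesabet
surface: sipesabet

cell SUR=ra, NUM=ri:
underlying: zo-posab-gin
1. e -> o, i -> u / B C0 _: fires at position(s) 9: zoposabgun
2. o -> e, u -> i / F C0 _: no change
3. 0 -> e / C _ C #: no change
surface: zoposabgun

cell SUR=vo, NUM=ib:
underlying: sgo-posab-t
1. e -> o, i -> u / B C0 _: no change
2. o -> e, u -> i / F C0 _: no change
3. 0 -> e / C _ C #: inserts after position(s) 8: sgoposabet
surface: sgoposabet

cell SUR=ra, NUM=ak:
underlying: si-posab-gin
1. e -> o, i -> u / B C0 _: fires at position(s) 9: siposabgun
2. o -> e, u -> i / F C0 _: fires at position(s) 4: sipesabgun
3. 0 -> e / C _ C #: no change
surface: sipesabgun

cell SUR=ol, NUM=ak:
underlying: si-posab-o
1. e -> o, i -> u / B C0 _: no change
2. o -> e, u -> i / F C0 _: fires at position(s) 4: sipesabo
3. 0 -> e / C _ C #: no change
surface: sipesabo


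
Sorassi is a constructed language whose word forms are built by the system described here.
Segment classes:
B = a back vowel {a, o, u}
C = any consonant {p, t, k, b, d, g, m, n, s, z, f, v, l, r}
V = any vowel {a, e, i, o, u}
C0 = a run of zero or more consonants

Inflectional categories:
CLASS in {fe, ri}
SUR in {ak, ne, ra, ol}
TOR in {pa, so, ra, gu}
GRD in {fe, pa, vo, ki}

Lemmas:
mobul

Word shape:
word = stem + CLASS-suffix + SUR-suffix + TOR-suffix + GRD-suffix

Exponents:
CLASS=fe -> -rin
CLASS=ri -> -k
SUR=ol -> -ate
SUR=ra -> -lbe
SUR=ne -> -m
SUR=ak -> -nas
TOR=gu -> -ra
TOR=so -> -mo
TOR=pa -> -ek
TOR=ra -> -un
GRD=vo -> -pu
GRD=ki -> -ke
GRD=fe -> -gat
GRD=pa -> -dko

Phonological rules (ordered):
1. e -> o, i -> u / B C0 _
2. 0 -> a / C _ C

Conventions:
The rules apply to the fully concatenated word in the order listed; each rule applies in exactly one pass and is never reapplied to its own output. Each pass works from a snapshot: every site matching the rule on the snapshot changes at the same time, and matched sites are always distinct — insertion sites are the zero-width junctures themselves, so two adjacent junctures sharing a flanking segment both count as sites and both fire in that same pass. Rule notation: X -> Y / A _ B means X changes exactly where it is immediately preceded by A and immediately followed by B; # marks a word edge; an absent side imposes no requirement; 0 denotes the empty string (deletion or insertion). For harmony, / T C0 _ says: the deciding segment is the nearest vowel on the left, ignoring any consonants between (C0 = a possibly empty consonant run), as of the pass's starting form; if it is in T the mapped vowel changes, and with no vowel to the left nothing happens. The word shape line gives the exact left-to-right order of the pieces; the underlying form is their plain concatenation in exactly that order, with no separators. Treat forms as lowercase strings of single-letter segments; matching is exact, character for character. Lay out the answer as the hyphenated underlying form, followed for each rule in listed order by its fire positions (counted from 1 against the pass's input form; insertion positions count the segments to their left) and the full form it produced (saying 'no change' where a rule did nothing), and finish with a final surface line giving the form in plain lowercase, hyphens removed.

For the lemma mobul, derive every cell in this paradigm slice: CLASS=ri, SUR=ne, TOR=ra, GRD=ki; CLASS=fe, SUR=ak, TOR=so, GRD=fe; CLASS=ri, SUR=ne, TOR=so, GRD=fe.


cell CLASS=ri, SUR=ne, TOR=ra, GRD=ki:
underlying: mobul-k-m-un-ke
1. e -> o, i -> u / B C0 _: fires at position(s) 11: mobulkmunko
2. 0 -> a / C _ C: inserts after position(s) 5, 6, 9: mobulakamunako
surface: mobulakamunako

cell CLASS=fe, SUR=ak, TOR=so, GRD=fe:
underlying: mobul-rin-nas-mo-gat
1. e -> o, i -> u / B C0 _: fires at position(s) 7: mobulrunnasmogat
2. 0 -> a / C _ C: inserts after position(s) 5, 8, 11: mobularunanasamogat
surface: mobularunanasamogat

cell CLASS=ri, SUR=ne, TOR=so, GRD=fe:
underlying: mobul-k-m-mo-gat
1. e -> o, i -> u / B C0 _: no change
2. 0 -> a / C _ C: inserts after position(s) 5, 6, 7: mobulakamamogat
surface: mobulakamamogat


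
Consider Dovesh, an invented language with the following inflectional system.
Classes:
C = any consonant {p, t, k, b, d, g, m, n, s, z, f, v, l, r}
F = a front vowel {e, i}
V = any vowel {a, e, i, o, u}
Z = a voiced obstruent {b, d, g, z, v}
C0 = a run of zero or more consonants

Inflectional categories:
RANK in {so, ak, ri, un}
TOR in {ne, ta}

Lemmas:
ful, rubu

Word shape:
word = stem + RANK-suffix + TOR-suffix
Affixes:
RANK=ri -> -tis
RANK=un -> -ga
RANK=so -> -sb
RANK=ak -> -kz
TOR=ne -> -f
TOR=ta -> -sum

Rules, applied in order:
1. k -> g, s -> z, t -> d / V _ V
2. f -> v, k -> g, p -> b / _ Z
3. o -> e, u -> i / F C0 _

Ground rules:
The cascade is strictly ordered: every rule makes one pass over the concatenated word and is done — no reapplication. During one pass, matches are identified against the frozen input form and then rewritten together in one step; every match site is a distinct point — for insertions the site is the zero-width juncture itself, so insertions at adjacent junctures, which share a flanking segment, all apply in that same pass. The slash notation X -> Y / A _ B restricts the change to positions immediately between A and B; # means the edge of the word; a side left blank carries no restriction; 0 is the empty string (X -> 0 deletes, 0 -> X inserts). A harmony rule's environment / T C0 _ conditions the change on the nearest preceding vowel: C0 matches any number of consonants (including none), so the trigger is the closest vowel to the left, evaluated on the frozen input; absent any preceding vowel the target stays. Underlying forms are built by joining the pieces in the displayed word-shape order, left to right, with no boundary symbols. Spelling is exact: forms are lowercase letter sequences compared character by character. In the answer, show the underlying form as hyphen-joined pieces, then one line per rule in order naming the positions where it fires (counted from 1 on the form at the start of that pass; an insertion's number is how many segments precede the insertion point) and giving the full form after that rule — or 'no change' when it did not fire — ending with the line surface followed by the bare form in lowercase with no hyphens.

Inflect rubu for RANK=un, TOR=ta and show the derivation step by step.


underlying: rubu-ga-sum
1. k -> g, s -> z, t -> d / V _ V: fires at position(s) 7: rubugazum
2. f -> v, k -> g, p -> b / _ Z: no change
3. o -> e, u -> i / F C0 _: no change
surface: rubugazum


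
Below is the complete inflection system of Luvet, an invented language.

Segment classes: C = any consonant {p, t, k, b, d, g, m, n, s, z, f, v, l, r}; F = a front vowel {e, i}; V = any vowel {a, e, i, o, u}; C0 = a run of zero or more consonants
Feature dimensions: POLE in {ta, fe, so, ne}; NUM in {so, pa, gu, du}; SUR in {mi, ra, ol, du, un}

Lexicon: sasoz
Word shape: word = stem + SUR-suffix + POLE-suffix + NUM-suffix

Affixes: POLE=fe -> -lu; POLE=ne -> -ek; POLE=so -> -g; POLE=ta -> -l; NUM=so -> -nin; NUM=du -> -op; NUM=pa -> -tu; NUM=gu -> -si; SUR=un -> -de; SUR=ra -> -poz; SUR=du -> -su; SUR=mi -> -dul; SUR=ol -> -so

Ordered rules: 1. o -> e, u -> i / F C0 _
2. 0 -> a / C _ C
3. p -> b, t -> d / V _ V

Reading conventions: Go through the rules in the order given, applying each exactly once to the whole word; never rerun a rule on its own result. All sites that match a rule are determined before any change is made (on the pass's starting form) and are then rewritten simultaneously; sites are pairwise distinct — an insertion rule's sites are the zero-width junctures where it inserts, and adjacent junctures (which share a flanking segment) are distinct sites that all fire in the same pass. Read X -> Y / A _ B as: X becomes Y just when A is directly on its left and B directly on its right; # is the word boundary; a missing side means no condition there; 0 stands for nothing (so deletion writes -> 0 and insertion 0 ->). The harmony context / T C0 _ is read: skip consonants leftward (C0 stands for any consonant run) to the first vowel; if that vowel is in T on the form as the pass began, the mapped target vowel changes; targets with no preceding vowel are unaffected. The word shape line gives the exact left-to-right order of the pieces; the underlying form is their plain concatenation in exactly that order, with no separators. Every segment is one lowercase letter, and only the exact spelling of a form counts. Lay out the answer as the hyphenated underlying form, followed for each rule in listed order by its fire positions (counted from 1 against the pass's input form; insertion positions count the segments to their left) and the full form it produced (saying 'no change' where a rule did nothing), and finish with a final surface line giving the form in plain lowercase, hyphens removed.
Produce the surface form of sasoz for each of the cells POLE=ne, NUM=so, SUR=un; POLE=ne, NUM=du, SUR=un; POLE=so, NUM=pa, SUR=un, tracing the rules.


cell POLE=ne, NUM=so, SUR=un:
underlying: sasoz-de-ek-nin
1. o -> e, u -> i / F C0 _: no change
2. 0 -> a / C _ C: inserts after position(s) 5, 9: sasozadeekanin
3. p -> b, t -> d / V _ V: no change
surface: sasozadeekanin

cell POLE=ne, NUM=du, SUR=un:
underlying: sasoz-de-ek-op
1. o -> e, u -> i / F C0 _: fires at position(s) 10: sasozdeekep
2. 0 -> a / C _ C: inserts after position(s) 5: sasozadeekep
3. p -> b, t -> d / V _ V: no change
surface: sasozadeekep

cell POLE=so, NUM=pa, SUR=un:
underlying: sasoz-de-g-tu
1. o -> e, u -> i / F C0 _: fires at position(s) 10: sasozdegti
2. 0 -> a / C _ C: inserts after position(s) 5, 8: sasozadegati
3. p -> b, t -> d / V _ V: fires at position(s) 11: sasozadegadi
surface: sasozadegadi


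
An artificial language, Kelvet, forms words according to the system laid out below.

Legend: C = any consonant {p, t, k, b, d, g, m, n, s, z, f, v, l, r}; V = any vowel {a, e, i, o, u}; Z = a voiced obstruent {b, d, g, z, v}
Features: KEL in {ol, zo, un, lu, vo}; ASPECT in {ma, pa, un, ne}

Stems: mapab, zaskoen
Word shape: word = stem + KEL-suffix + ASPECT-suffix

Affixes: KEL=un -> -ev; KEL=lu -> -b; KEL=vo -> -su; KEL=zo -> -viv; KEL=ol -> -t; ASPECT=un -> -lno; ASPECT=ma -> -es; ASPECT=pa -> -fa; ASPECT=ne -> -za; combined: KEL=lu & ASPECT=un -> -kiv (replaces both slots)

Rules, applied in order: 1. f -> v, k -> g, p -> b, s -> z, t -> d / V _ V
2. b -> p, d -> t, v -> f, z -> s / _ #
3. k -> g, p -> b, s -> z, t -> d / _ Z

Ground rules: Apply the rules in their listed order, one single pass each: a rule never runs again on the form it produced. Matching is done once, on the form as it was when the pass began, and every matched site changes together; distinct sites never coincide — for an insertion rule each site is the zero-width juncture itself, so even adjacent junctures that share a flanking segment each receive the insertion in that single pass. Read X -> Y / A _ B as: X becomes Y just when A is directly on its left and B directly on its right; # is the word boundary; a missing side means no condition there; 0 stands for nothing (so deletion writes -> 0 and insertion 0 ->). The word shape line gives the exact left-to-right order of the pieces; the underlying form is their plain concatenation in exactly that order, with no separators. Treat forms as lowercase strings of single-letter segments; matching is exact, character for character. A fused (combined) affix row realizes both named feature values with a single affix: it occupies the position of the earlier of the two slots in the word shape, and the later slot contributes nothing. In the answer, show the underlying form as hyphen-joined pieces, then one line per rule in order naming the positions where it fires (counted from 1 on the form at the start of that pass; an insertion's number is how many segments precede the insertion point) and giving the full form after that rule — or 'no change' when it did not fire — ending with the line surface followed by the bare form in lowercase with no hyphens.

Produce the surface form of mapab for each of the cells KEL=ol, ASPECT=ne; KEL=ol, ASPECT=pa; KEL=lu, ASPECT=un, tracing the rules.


cell KEL=ol, ASPECT=ne:
underlying: mapab-t-za
1. f -> v, k -> g, p -> b, s -> z, t -> d / V _ V: fires at position(s) 3: mababtza
2. b -> p, d -> t, v -> f, z -> s / _ #: no change
3. k -> g, p -> b, s -> z, t -> d / _ Z: fires at position(s) 6: mababdza
surface: mababdza

cell KEL=ol, ASPECT=pa:
underlying: mapab-t-fa
1. f -> v, k -> g, p -> b, s -> z, t -> d / V _ V: fires at position(s) 3: mababtfa
2. b -> p, d -> t, v -> f, z -> s / _ #: no change
3. k -> g, p -> b, s -> z, t -> d / _ Z: no change
surface: mababtfa

cell KEL=lu, ASPECT=un:
underlying: mapab-kiv
1. f -> v, k -> g, p -> b, s -> z, t -> d / V _ V: fires at position(s) 3: mababkiv
2. b -> p, d -> t, v -> f, z -> s / _ #: fires at position(s) 8: mababkif
3. k -> g, p -> b, s -> z, t -> d / _ Z: no change
surface: mababkif


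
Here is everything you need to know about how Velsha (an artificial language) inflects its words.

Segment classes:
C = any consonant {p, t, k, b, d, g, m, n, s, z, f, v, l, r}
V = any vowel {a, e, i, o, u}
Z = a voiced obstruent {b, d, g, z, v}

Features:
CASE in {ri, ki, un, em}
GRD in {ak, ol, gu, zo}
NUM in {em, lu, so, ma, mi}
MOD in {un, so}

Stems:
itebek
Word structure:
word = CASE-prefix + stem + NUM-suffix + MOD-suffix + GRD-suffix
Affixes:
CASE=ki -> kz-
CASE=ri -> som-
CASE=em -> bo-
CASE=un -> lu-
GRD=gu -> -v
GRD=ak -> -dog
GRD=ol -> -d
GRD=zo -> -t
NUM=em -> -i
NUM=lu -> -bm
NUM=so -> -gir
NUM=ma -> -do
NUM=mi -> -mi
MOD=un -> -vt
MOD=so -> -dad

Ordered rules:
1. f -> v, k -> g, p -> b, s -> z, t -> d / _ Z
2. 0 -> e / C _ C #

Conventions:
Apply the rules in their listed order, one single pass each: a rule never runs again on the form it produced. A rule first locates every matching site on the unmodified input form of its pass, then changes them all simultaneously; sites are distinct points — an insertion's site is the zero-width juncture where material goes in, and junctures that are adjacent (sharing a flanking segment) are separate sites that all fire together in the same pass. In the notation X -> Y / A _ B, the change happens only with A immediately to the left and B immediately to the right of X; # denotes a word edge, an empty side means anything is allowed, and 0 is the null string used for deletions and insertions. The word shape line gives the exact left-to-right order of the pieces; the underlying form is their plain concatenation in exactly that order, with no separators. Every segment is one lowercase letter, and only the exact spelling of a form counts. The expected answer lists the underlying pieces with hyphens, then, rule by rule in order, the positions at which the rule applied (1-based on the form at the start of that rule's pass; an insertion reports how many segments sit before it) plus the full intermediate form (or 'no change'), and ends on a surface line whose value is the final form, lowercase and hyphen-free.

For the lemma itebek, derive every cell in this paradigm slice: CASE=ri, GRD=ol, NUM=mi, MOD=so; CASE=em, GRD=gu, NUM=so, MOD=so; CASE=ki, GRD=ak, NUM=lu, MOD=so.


cell CASE=ri, GRD=ol, NUM=mi, MOD=so:
underlying: som-itebek-mi-dad-d
1. f -> v, k -> g, p -> b, s -> z, t -> d / _ Z: no change
2. 0 -> e / C _ C #: inserts after position(s) 14: somitebekmidaded
surface: somitebekmidaded

cell CASE=em, GRD=gu, NUM=so, MOD=so:
underlying: bo-itebek-gir-dad-v
1. f -> v, k -> g, p -> b, s -> z, t -> d / _ Z: fires at position(s) 8: boitebeggirdadv
2. 0 -> e / C _ C #: inserts after position(s) 14: boitebeggirdadev
surface: boitebeggirdadev

cell CASE=ki, GRD=ak, NUM=lu, MOD=so:
underlying: kz-itebek-bm-dad-dog
1. f -> v, k -> g, p -> b, s -> z, t -> d / _ Z: fires at position(s) 1, 8: gzitebegbmdaddog
2. 0 -> e / C _ C #: no change
surface: gzitebegbmdaddog
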